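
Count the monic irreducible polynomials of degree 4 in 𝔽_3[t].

The number of monic irreducibles of degree 4 over GF(3) is (1/4)·Σ_{d∣4} μ(4/d) 3^d.
Divisors of 4: 1, 2, 4; μ(4/d) for each: 0, -1, 1.
Σ = − 3^2 + 3^4 = 72.
N = 72/4 = 18.

18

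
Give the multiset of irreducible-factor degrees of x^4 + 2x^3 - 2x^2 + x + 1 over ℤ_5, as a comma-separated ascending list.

Write h(x) = x^4 + 2x^3 - 2x^2 + x + 1.
Roots in ℤ_5: h(0) = 1; h(1) = 3; h(2) = 2; h(3) = 1; h(4) = 2.
Complete factorization: h(x) = (x^4 + 2x^3 - 2x^2 + x + 1).
Factor degrees with multiplicity: 4 = 4.

4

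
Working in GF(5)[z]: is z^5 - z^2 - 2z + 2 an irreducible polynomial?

No

Write g(z) = z^5 - z^2 - 2z + 2.
Check for roots in GF(5): g(0) = 2; g(1) = 0 → root; g(2) = 1; g(3) = 0 → root; g(4) = 2.
g(1) = 0, so (z − 1) divides g(z); g is reducible.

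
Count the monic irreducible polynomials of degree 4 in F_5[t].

The number of monic irreducibles of degree 4 over GF(5) is (1/4)·Σ_{d∣4} μ(4/d) 5^d.
Divisors of 4: 1, 2, 4; μ(4/d) for each: 0, -1, 1.
Σ = − 5^2 + 5^4 = 600.
N = 600/4 = 150.

150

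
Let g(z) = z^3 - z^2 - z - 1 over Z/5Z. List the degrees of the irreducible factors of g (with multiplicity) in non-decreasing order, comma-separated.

3

Roots in Z/5Z: g(0) = 4; g(1) = 3; g(2) = 1; g(3) = 4; g(4) = 3.
Complete factorization: g(z) = (z^3 - z^2 - z - 1).
Factor degrees with multiplicity: 3 = 3.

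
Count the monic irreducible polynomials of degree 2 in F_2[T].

Gauss's count: N_{2}(2) = (1/2) Σ_{d|2} μ(2/d)·2^d.
Divisors of 2: 1, 2; μ(2/d) for each: -1, 1.
Σ = − 2^1 + 2^2 = 2.
N = 2/2 = 1.

1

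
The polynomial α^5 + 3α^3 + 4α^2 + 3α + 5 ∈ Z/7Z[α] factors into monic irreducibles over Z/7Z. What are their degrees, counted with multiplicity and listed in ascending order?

Write g(α) = α^5 + 3α^3 + 4α^2 + 3α + 5.
Complete factorization: g(α) = (α^5 + 3α^3 + 4α^2 + 3α + 5).
Factor degrees with multiplicity: 5 = 5.

5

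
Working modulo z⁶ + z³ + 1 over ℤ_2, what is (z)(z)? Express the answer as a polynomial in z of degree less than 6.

z^2

Multiply in ℤ_2[z]: (z)·(z) = z².
Reduced: z².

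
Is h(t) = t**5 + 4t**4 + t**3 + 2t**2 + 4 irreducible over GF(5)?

Check for roots in GF(5): h(0) = 4; h(1) = 2; h(2) = 1; h(3) = 1; h(4) = 3.
No roots, so no linear factors.
Degree-2 irreducible divisors: test the 10 monic irreducibles of degree 2 over GF(5).
None of them divide h (all give nonzero remainder).
No irreducible factor of degree ≤ 2 exists, so h is irreducible over GF(5).

Yes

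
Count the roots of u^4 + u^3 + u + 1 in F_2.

1

Write g(u) = u^4 + u^3 + u + 1.
Evaluate at each of the 2 elements of F_2:
g(0) = 1; g(1) = 0 → root.
Roots: {1}.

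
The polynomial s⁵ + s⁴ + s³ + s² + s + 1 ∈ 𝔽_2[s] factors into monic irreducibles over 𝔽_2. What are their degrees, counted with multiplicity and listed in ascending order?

Write f(s) = s⁵ + s⁴ + s³ + s² + s + 1.
Roots in 𝔽_2: f(0) = 1; f(1) = 0 → root.
Linear factors from roots: (s + 1).
Complete factorization: f(s) = (s + 1)·(s² + s + 1)^2.
Factor degrees with multiplicity: 1 + 2 + 2 = 5.

1, 2, 2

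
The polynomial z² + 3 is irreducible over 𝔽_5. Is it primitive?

No

Write f(z) = z² + 3.
|GF(5^2)^×| = 5^2 − 1 = 24. Prime factorization: 24 = 2^3·3.
f is primitive ⇔ z has order 24 in GF(5)[z]/(f), i.e. z^(24/q) ≠ 1 for each prime q | 24.
z^(12) mod f = 4.
z^(8) mod f = 1
Since z^(8) = 1, the order of z divides 8 < 24; not primitive.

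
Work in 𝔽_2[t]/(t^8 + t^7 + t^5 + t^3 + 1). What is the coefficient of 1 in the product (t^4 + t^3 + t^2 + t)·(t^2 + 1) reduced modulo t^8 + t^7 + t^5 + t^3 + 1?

0

Multiply in 𝔽_2[t]: (t^4 + t^3 + t^2 + t)·(t^2 + 1) = t^6 + t^5 + t^2 + t.
Reduced: t^6 + t^5 + t^2 + t.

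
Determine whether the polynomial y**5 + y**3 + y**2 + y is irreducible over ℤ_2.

Write P(y) = y**5 + y**3 + y**2 + y.
Check for roots in ℤ_2: P(0) = 0 → root; P(1) = 0 → root.
P(0) = 0, so (y) divides P(y); P is reducible.

No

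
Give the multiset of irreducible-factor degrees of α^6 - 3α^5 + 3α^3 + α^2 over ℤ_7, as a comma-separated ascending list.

1, 1, 1, 1, 2

Write g(α) = α^6 - 3α^5 + 3α^3 + α^2.
Linear factors from roots: (α), (α + 3), (α + 2).
Complete factorization: g(α) = (α + 2)·(α + 3)·(α)^2·(α^2 - α - 1).
Factor degrees with multiplicity: 1 + 1 + 1 + 1 + 2 = 6.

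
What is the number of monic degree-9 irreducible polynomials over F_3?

Gauss's count: N_{3}(9) = (1/9) Σ_{d|9} μ(9/d)·3^d.
Divisors of 9: 1, 3, 9; μ(9/d) for each: 0, -1, 1.
Σ = − 3^3 + 3^9 = 19656.
N = 19656/9 = 2184.

2184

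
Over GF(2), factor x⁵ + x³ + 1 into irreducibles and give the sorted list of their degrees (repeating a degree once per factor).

Write g(x) = x⁵ + x³ + 1.
Roots in GF(2): g(0) = 1; g(1) = 1.
Complete factorization: g(x) = (x⁵ + x³ + 1).
Factor degrees with multiplicity: 5 = 5.

5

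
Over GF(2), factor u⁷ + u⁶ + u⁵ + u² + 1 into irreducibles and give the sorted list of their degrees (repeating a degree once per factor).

7

Write g(u) = u⁷ + u⁶ + u⁵ + u² + 1.
Roots in GF(2): g(0) = 1; g(1) = 1.
Complete factorization: g(u) = (u⁷ + u⁶ + u⁵ + u² + 1).
Factor degrees with multiplicity: 7 = 7.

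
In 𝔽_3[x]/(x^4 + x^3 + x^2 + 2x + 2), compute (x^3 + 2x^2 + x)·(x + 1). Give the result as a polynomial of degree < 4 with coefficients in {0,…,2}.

Multiply in 𝔽_3[x]: (x^3 + 2x^2 + x)·(x + 1) = x^4 + x.
Reduce using x^4 ≡ 2x^3 + 2x^2 + x + 1 (mod x^4 + x^3 + x^2 + 2x + 2).
Reduced: 2x^3 + 2x^2 + 2x + 1.

2x^3 + 2x^2 + 2x + 1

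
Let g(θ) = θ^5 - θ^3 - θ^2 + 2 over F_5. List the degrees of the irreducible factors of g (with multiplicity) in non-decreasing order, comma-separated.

Roots in F_5: g(0) = 2; g(1) = 1; g(2) = 2; g(3) = 4; g(4) = 1.
Complete factorization: g(θ) = (θ^5 - θ^3 - θ^2 + 2).
Factor degrees with multiplicity: 5 = 5.

5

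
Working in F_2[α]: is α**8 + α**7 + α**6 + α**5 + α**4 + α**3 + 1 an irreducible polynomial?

Write h(α) = α**8 + α**7 + α**6 + α**5 + α**4 + α**3 + 1.
Check for roots in F_2: h(0) = 1; h(1) = 1.
No roots, so no linear factors.
Monic irreducibles of degree 2 over GF(2): α**2 + α + 1.
None of them divide h (all give nonzero remainder).
Monic irreducibles of degree 3 over GF(2): α**3 + α + 1, α**3 + α**2 + 1.
None of them divide h (all give nonzero remainder).
Monic irreducibles of degree 4 over GF(2): α**4 + α + 1, α**4 + α**3 + 1, α**4 + α**3 + α**2 + α + 1.
None of them divide h (all give nonzero remainder).
No irreducible factor of degree ≤ 4 exists, so h is irreducible over GF(2).

Yes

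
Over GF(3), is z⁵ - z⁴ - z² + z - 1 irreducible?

Yes

Write h(z) = z⁵ - z⁴ - z² + z - 1.
Check for roots in GF(3): h(0) = 2; h(1) = 2; h(2) = 1.
No roots, so no linear factors.
Monic irreducibles of degree 2 over GF(3): z² + 1, z² + z - 1, z² - z - 1.
None of them divide h (all give nonzero remainder).
No irreducible factor of degree ≤ 2 exists, so h is irreducible over GF(3).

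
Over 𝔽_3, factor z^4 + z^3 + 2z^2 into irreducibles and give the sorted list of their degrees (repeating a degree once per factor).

Write h(z) = z^4 + z^3 + 2z^2.
Roots in 𝔽_3: h(0) = 0 → root; h(1) = 1; h(2) = 2.
Linear factors from roots: (z).
Complete factorization: h(z) = (z)^2·(z^2 + z + 2).
Factor degrees with multiplicity: 1 + 1 + 2 = 4.

1, 1, 2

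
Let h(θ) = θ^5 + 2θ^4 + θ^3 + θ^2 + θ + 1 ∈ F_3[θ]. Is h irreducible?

Yes

Check for roots in F_3: h(0) = 1; h(1) = 1; h(2) = 1.
No roots, so no linear factors.
Monic irreducibles of degree 2 over GF(3): θ^2 + 1, θ^2 + θ + 2, θ^2 + 2θ + 2.
None of them divide h (all give nonzero remainder).
No irreducible factor of degree ≤ 2 exists, so h is irreducible over GF(3).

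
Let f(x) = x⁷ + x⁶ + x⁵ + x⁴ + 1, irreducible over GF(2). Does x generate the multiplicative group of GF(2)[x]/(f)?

|GF(2^7)^×| = 2^7 − 1 = 127. Prime factorization: 127 = 127.
f is primitive ⇔ x has order 127 in GF(2)[x]/(f), i.e. x^(127/q) ≠ 1 for each prime q | 127.
x^(1) mod f = x.
None equal 1, so x has full order 127; f is primitive.

Yes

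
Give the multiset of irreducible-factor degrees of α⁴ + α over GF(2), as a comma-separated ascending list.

Write h(α) = α⁴ + α.
Roots in GF(2): h(0) = 0 → root; h(1) = 0 → root.
Linear factors from roots: (α), (α + 1).
Complete factorization: h(α) = (α)·(α + 1)·(α² + α + 1).
Factor degrees with multiplicity: 1 + 1 + 2 = 4.

1, 1, 2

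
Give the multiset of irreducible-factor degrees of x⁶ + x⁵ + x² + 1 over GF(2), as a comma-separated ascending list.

Write g(x) = x⁶ + x⁵ + x² + 1.
Roots in GF(2): g(0) = 1; g(1) = 0 → root.
Linear factors from roots: (x + 1).
Complete factorization: g(x) = (x + 1)·(x² + x + 1)·(x³ + x² + 1).
Factor degrees with multiplicity: 1 + 2 + 3 = 6.

1, 2, 3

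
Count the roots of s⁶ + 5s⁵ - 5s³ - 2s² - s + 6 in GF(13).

Write h(s) = s⁶ + 5s⁵ - 5s³ - 2s² - s + 6.
Evaluate at each of the 13 elements of GF(13):
h(0) = 6; h(1) = 4; h(2) = 11; h(3) = 0 → root; h(4) = 0 → root; h(5) = 0 → root; h(6) = 1; h(7) = 8; h(8) = 1; h(9) = 2; h(10) = 4; h(11) = 9; h(12) = 6.
Roots: {3, 4, 5}.

3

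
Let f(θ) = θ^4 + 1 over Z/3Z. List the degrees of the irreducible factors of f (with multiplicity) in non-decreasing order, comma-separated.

Roots in Z/3Z: f(0) = 1; f(1) = 2; f(2) = 2.
Complete factorization: f(θ) = (θ^2 + θ + 2)·(θ^2 + 2θ + 2).
Factor degrees with multiplicity: 2 + 2 = 4.

2, 2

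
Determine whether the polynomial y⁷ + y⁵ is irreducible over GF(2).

No

Write f(y) = y⁷ + y⁵.
Check for roots in GF(2): f(0) = 0 → root; f(1) = 0 → root.
f(0) = 0, so (y) divides f(y); f is reducible.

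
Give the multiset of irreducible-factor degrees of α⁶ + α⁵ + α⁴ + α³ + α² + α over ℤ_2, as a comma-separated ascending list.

Write f(α) = α⁶ + α⁵ + α⁴ + α³ + α² + α.
Roots in ℤ_2: f(0) = 0 → root; f(1) = 0 → root.
Linear factors from roots: (α), (α + 1).
Complete factorization: f(α) = (α)·(α + 1)·(α² + α + 1)^2.
Factor degrees with multiplicity: 1 + 1 + 2 + 2 = 6.

1, 1, 2, 2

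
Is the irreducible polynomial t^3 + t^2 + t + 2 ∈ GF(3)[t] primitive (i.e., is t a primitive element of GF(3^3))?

Write f(t) = t^3 + t^2 + t + 2.
|GF(3^3)^×| = 3^3 − 1 = 26. Prime factorization: 26 = 2·13.
f is primitive ⇔ t has order 26 in GF(3)[t]/(f), i.e. t^(26/q) ≠ 1 for each prime q | 26.
t^(13) mod f = 1
t^(2) mod f = t^2.
Since t^(13) = 1, the order of t divides 13 < 26; not primitive.

No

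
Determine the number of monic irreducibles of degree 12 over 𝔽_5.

20343700

The number of monic irreducibles of degree 12 over GF(5) is (1/12)·Σ_{d∣12} μ(12/d) 5^d.
Divisors of 12: 1, 2, 3, 4, 6, 12; μ(12/d) for each: 0, 1, 0, -1, -1, 1.
Σ = 5^2 − 5^4 − 5^6 + 5^12 = 244124400.
N = 244124400/12 = 20343700.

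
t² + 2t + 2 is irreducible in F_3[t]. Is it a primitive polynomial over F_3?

Write f(t) = t² + 2t + 2.
|GF(3^2)^×| = 3^2 − 1 = 8. Prime factorization: 8 = 2^3.
f is primitive ⇔ t has order 8 in GF(3)[t]/(f), i.e. t^(8/q) ≠ 1 for each prime q | 8.
t^(4) mod f = 2.
None equal 1, so t has full order 8; f is primitive.

Yes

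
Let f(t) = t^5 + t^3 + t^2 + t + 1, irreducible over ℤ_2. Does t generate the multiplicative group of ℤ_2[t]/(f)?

|GF(2^5)^×| = 2^5 − 1 = 31. Prime factorization: 31 = 31.
f is primitive ⇔ t has order 31 in GF(2)[t]/(f), i.e. t^(31/q) ≠ 1 for each prime q | 31.
t^(1) mod f = t.
None equal 1, so t has full order 31; f is primitive.

Yes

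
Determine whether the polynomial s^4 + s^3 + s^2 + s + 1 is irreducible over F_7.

Yes

Write f(s) = s^4 + s^3 + s^2 + s + 1.
Check for roots in F_7: f(0) = 1; f(1) = 5; f(2) = 3; f(3) = 2; f(4) = 5; f(5) = 4; f(6) = 1.
No roots, so no linear factors.
Degree-2 irreducible divisors: test the 21 monic irreducibles of degree 2 over GF(7).
None of them divide f (all give nonzero remainder).
No irreducible factor of degree ≤ 2 exists, so f is irreducible over GF(7).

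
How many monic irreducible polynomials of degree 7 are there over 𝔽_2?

18

Gauss's count: N_{2}(7) = (1/7) Σ_{d|7} μ(7/d)·2^d.
Divisors of 7: 1, 7; μ(7/d) for each: -1, 1.
Σ = − 2^1 + 2^7 = 126.
N = 126/7 = 18.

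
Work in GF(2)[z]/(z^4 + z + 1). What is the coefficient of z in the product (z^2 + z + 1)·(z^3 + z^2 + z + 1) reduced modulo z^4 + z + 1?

Multiply in GF(2)[z]: (z^2 + z + 1)·(z^3 + z^2 + z + 1) = z^5 + z^3 + z^2 + 1.
Reduce using z^4 ≡ z + 1 (mod z^4 + z + 1).
Reduced: z^3 + z + 1.

1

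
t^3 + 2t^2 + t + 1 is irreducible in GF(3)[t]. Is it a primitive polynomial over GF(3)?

Write f(t) = t^3 + 2t^2 + t + 1.
|GF(3^3)^×| = 3^3 − 1 = 26. Prime factorization: 26 = 2·13.
f is primitive ⇔ t has order 26 in GF(3)[t]/(f), i.e. t^(26/q) ≠ 1 for each prime q | 26.
t^(13) mod f = 2.
t^(2) mod f = t^2.
None equal 1, so t has full order 26; f is primitive.

Yes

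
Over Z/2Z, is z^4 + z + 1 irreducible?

Yes

Write h(z) = z^4 + z + 1.
Check for roots in Z/2Z: h(0) = 1; h(1) = 1.
No roots, so no linear factors.
Monic irreducibles of degree 2 over GF(2): z^2 + z + 1.
None of them divide h (all give nonzero remainder).
No irreducible factor of degree ≤ 2 exists, so h is irreducible over GF(2).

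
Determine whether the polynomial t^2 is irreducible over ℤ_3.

No

Write g(t) = t^2.
Check for roots in ℤ_3: g(0) = 0 → root; g(1) = 1; g(2) = 1.
g(0) = 0, so (t) divides g(t); g is reducible.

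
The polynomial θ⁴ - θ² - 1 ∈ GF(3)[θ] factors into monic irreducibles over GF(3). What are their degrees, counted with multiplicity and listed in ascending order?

Write g(θ) = θ⁴ - θ² - 1.
Roots in GF(3): g(0) = 2; g(1) = 2; g(2) = 2.
Complete factorization: g(θ) = (θ⁴ - θ² - 1).
Factor degrees with multiplicity: 4 = 4.

4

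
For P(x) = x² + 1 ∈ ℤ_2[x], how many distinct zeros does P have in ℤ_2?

Evaluate at each of the 2 elements of ℤ_2:
P(0) = 1; P(1) = 0 → root.
Roots: {1}.

1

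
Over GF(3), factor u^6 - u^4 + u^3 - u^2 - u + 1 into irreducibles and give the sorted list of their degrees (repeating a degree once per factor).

Write g(u) = u^6 - u^4 + u^3 - u^2 - u + 1.
Roots in GF(3): g(0) = 1; g(1) = 0 → root; g(2) = 0 → root.
Linear factors from roots: (u - 1), (u + 1).
Complete factorization: g(u) = (u + 1)·(u - 1)·(u^4 + u - 1).
Factor degrees with multiplicity: 1 + 1 + 4 = 6.

1, 1, 4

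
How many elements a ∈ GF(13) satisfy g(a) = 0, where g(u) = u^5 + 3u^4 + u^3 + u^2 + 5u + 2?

Evaluate at each of the 13 elements of GF(13):
g(0) = 2; g(1) = 0 → root; g(2) = 0 → root; g(3) = 6; g(4) = 9; g(5) = 3; g(6) = 1; g(7) = 12; g(8) = 5; g(9) = 3; g(10) = 8; g(11) = 4; g(12) = 12.
Roots: {1, 2}.

2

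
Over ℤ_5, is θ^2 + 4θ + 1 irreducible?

Write h(θ) = θ^2 + 4θ + 1.
Check for roots in ℤ_5: h(0) = 1; h(1) = 1; h(2) = 3; h(3) = 2; h(4) = 3.
No roots. A degree-2 polynomial over a field with no linear factor is irreducible.

Yes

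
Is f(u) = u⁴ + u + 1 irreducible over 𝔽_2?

Check for roots in 𝔽_2: f(0) = 1; f(1) = 1.
No roots, so no linear factors.
Monic irreducibles of degree 2 over GF(2): u² + u + 1.
None of them divide f (all give nonzero remainder).
No irreducible factor of degree ≤ 2 exists, so f is irreducible over GF(2).

Yes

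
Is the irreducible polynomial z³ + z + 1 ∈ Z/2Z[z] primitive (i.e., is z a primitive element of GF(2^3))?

Write f(z) = z³ + z + 1.
|GF(2^3)^×| = 2^3 − 1 = 7. Prime factorization: 7 = 7.
f is primitive ⇔ z has order 7 in GF(2)[z]/(f), i.e. z^(7/q) ≠ 1 for each prime q | 7.
z^(1) mod f = z.
None equal 1, so z has full order 7; f is primitive.

Yes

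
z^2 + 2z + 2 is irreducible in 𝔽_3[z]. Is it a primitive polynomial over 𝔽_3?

Yes

Write f(z) = z^2 + 2z + 2.
|GF(3^2)^×| = 3^2 − 1 = 8. Prime factorization: 8 = 2^3.
f is primitive ⇔ z has order 8 in GF(3)[z]/(f), i.e. z^(8/q) ≠ 1 for each prime q | 8.
z^(4) mod f = 2.
None equal 1, so z has full order 8; f is primitive.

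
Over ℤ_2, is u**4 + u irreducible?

No

Write P(u) = u**4 + u.
Check for roots in ℤ_2: P(0) = 0 → root; P(1) = 0 → root.
P(0) = 0, so (u) divides P(u); P is reducible.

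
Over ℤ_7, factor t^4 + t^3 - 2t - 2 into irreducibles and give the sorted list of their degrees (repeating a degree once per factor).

1, 3

Write g(t) = t^4 + t^3 - 2t - 2.
Linear factors from roots: (t + 1).
Complete factorization: g(t) = (t + 1)·(t^3 - 2).
Factor degrees with multiplicity: 1 + 3 = 4.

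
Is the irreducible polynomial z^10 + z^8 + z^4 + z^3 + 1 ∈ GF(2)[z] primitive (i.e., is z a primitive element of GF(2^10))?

Yes

Write f(z) = z^10 + z^8 + z^4 + z^3 + 1.
|GF(2^10)^×| = 2^10 − 1 = 1023. Prime factorization: 1023 = 3·11·31.
f is primitive ⇔ z has order 1023 in GF(2)[z]/(f), i.e. z^(1023/q) ≠ 1 for each prime q | 1023.
z^(341) mod f = z^9 + z^8 + z^6 + z^5 + z^4 + z^3 + z^2 + z.
z^(93) mod f = z^7 + z^6 + z^5 + z^4 + z^2 + z + 1.
z^(33) mod f = z^6 + z^3 + z^2 + z + 1.
None equal 1, so z has full order 1023; f is primitive.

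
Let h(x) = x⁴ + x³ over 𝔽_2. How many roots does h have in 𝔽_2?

Evaluate at each of the 2 elements of 𝔽_2:
h(0) = 0 → root; h(1) = 0 → root.
Roots: {0, 1}.

2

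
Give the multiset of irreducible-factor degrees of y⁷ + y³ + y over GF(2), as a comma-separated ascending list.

1, 3, 3

Write h(y) = y⁷ + y³ + y.
Roots in GF(2): h(0) = 0 → root; h(1) = 1.
Linear factors from roots: (y).
Complete factorization: h(y) = (y)·(y³ + y + 1)^2.
Factor degrees with multiplicity: 1 + 3 + 3 = 7.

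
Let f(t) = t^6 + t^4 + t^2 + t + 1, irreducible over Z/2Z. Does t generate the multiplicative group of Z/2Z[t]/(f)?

No

|GF(2^6)^×| = 2^6 − 1 = 63. Prime factorization: 63 = 3^2·7.
f is primitive ⇔ t has order 63 in GF(2)[t]/(f), i.e. t^(63/q) ≠ 1 for each prime q | 63.
t^(21) mod f = 1
t^(9) mod f = t^4 + t^2 + t.
Since t^(21) = 1, the order of t divides 21 < 63; not primitive.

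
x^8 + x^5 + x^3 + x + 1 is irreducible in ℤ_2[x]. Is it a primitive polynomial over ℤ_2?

Yes

Write f(x) = x^8 + x^5 + x^3 + x + 1.
|GF(2^8)^×| = 2^8 − 1 = 255. Prime factorization: 255 = 3·5·17.
f is primitive ⇔ x has order 255 in GF(2)[x]/(f), i.e. x^(255/q) ≠ 1 for each prime q | 255.
x^(85) mod f = x^7 + x^6 + x^5 + x^3 + x + 1.
x^(51) mod f = x^4 + x + 1.
x^(15) mod f = x^7 + x^6 + x^5 + 1.
None equal 1, so x has full order 255; f is primitive.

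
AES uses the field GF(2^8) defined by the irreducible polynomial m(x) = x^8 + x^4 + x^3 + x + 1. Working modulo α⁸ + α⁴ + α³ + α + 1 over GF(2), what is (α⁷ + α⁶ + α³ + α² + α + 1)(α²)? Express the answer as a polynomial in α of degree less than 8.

Multiply in GF(2)[α]: (α⁷ + α⁶ + α³ + α² + α + 1)·(α²) = α⁹ + α⁸ + α⁵ + α⁴ + α³ + α².
Reduce using α⁸ ≡ α⁴ + α³ + α + 1 (mod α⁸ + α⁴ + α³ + α + 1).
Reduced: α⁴ + 1.

α^4 + 1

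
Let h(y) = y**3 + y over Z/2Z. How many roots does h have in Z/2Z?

Evaluate at each of the 2 elements of Z/2Z:
h(0) = 0 → root; h(1) = 0 → root.
Roots: {0, 1}.

2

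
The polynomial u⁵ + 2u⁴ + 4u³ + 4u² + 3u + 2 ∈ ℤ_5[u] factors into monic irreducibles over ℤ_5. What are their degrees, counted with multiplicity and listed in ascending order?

Write f(u) = u⁵ + 2u⁴ + 4u³ + 4u² + 3u + 2.
Roots in ℤ_5: f(0) = 2; f(1) = 1; f(2) = 0 → root; f(3) = 0 → root; f(4) = 0 → root.
Linear factors from roots: (u + 3), (u + 2), (u + 1).
Complete factorization: f(u) = (u + 1)·(u + 2)·(u + 3)·(u² + u + 2).
Factor degrees with multiplicity: 1 + 1 + 1 + 2 = 5.

1, 1, 1, 2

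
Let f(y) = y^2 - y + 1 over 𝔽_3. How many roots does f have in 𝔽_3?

1

Evaluate at each of the 3 elements of 𝔽_3:
f(0) = 1; f(1) = 1; f(2) = 0 → root.
Roots: {2}.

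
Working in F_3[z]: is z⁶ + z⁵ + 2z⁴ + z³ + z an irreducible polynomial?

No

Write P(z) = z⁶ + z⁵ + 2z⁴ + z³ + z.
Check for roots in F_3: P(0) = 0 → root; P(1) = 0 → root; P(2) = 0 → root.
P(0) = 0, so (z) divides P(z); P is reducible.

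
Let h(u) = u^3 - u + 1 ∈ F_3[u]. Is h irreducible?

Check for roots in F_3: h(0) = 1; h(1) = 1; h(2) = 1.
No roots. A degree-3 polynomial over a field with no linear factor is irreducible.

Yes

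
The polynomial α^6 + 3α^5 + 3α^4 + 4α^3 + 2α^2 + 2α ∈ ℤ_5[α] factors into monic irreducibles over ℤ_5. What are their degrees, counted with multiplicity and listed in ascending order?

Write g(α) = α^6 + 3α^5 + 3α^4 + 4α^3 + 2α^2 + 2α.
Roots in ℤ_5: g(0) = 0 → root; g(1) = 0 → root; g(2) = 2; g(3) = 3; g(4) = 2.
Linear factors from roots: (α), (α + 4).
Complete factorization: g(α) = (α)·(α + 4)·(α^2 + α + 1)·(α^2 + 3α + 3).
Factor degrees with multiplicity: 1 + 1 + 2 + 2 = 6.

1, 1, 2, 2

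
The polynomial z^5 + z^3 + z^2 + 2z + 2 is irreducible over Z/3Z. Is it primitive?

Write f(z) = z^5 + z^3 + z^2 + 2z + 2.
|GF(3^5)^×| = 3^5 − 1 = 242. Prime factorization: 242 = 2·11^2.
f is primitive ⇔ z has order 242 in GF(3)[z]/(f), i.e. z^(242/q) ≠ 1 for each prime q | 242.
z^(121) mod f = 1
z^(22) mod f = 2z + 1.
Since z^(121) = 1, the order of z divides 121 < 242; not primitive.

No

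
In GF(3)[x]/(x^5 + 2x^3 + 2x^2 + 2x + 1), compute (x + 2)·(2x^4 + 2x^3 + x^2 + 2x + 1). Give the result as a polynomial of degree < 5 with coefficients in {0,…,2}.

x^3 + x

Multiply in GF(3)[x]: (x + 2)·(2x^4 + 2x^3 + x^2 + 2x + 1) = 2x^5 + 2x^3 + x^2 + 2x + 2.
Reduce using x^5 ≡ x^3 + x^2 + x + 2 (mod x^5 + 2x^3 + 2x^2 + 2x + 1).
Reduced: x^3 + x.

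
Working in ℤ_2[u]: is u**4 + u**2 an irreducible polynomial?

Write g(u) = u**4 + u**2.
Check for roots in ℤ_2: g(0) = 0 → root; g(1) = 0 → root.
g(0) = 0, so (u) divides g(u); g is reducible.

No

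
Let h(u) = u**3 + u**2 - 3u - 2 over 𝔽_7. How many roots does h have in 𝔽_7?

Evaluate at each of the 7 elements of 𝔽_7:
h(0) = 5; h(1) = 4; h(2) = 4; h(3) = 4; h(4) = 3; h(5) = 0 → root; h(6) = 1.
Roots: {5}.

1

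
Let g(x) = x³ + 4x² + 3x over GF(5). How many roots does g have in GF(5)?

3

Evaluate at each of the 5 elements of GF(5):
g(0) = 0 → root; g(1) = 3; g(2) = 0 → root; g(3) = 2; g(4) = 0 → root.
Roots: {0, 2, 4}.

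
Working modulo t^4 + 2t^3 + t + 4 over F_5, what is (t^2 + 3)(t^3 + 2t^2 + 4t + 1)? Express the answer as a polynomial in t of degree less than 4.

Multiply in F_5[t]: (t^2 + 3)·(t^3 + 2t^2 + 4t + 1) = t^5 + 2t^4 + 2t^3 + 2t^2 + 2t + 3.
Reduce using t^4 ≡ 3t^3 + 4t + 1 (mod t^4 + 2t^3 + t + 4).
Reduced: 2t^3 + t^2 + 3t + 3.

2t^3 + t^2 + 3t + 3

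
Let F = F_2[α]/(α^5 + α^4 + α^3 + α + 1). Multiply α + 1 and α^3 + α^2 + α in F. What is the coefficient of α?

Multiply in F_2[α]: (α + 1)·(α^3 + α^2 + α) = α^4 + α.
Reduced: α^4 + α.

1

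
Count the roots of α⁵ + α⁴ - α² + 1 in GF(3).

Write h(α) = α⁵ + α⁴ - α² + 1.
Evaluate at each of the 3 elements of GF(3):
h(0) = 1; h(1) = 2; h(2) = 0 → root.
Roots: {2}.

1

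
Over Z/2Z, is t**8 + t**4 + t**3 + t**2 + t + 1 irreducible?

Write h(t) = t**8 + t**4 + t**3 + t**2 + t + 1.
Check for roots in Z/2Z: h(0) = 1; h(1) = 0 → root.
h(1) = 0, so (t − 1) divides h(t); h is reducible.

No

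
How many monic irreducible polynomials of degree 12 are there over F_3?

The number of monic irreducibles of degree 12 over GF(3) is (1/12)·Σ_{d∣12} μ(12/d) 3^d.
Divisors of 12: 1, 2, 3, 4, 6, 12; μ(12/d) for each: 0, 1, 0, -1, -1, 1.
Σ = 3^2 − 3^4 − 3^6 + 3^12 = 530640.
N = 530640/12 = 44220.

44220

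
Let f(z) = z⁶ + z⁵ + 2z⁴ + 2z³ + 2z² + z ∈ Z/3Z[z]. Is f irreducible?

No

Check for roots in Z/3Z: f(0) = 0 → root; f(1) = 0 → root; f(2) = 1.
f(0) = 0, so (z) divides f(z); f is reducible.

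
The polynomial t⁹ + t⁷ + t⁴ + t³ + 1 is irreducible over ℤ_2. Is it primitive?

No

Write f(t) = t⁹ + t⁷ + t⁴ + t³ + 1.
|GF(2^9)^×| = 2^9 − 1 = 511. Prime factorization: 511 = 7·73.
f is primitive ⇔ t has order 511 in GF(2)[t]/(f), i.e. t^(511/q) ≠ 1 for each prime q | 511.
t^(73) mod f = 1
t^(7) mod f = t⁷.
Since t^(73) = 1, the order of t divides 73 < 511; not primitive.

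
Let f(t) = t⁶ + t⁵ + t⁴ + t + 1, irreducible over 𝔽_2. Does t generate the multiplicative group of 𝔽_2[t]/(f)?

|GF(2^6)^×| = 2^6 − 1 = 63. Prime factorization: 63 = 3^2·7.
f is primitive ⇔ t has order 63 in GF(2)[t]/(f), i.e. t^(63/q) ≠ 1 for each prime q | 63.
t^(21) mod f = t⁴ + t³ + 1.
t^(9) mod f = t⁵ + t² + t + 1.
None equal 1, so t has full order 63; f is primitive.

Yes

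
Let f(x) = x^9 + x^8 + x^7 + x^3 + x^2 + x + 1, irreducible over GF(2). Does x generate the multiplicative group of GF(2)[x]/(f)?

|GF(2^9)^×| = 2^9 − 1 = 511. Prime factorization: 511 = 7·73.
f is primitive ⇔ x has order 511 in GF(2)[x]/(f), i.e. x^(511/q) ≠ 1 for each prime q | 511.
x^(73) mod f = x^7 + x^6 + x^5 + x^4 + x^3.
x^(7) mod f = x^7.
None equal 1, so x has full order 511; f is primitive.

Yes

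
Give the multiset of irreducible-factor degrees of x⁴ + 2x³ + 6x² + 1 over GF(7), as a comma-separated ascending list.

Write g(x) = x⁴ + 2x³ + 6x² + 1.
Complete factorization: g(x) = (x⁴ + 2x³ + 6x² + 1).
Factor degrees with multiplicity: 4 = 4.

4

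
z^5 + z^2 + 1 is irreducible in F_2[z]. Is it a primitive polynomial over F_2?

Write f(z) = z^5 + z^2 + 1.
|GF(2^5)^×| = 2^5 − 1 = 31. Prime factorization: 31 = 31.
f is primitive ⇔ z has order 31 in GF(2)[z]/(f), i.e. z^(31/q) ≠ 1 for each prime q | 31.
z^(1) mod f = z.
None equal 1, so z has full order 31; f is primitive.

Yes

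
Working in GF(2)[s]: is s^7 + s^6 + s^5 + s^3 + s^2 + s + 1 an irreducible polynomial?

Write P(s) = s^7 + s^6 + s^5 + s^3 + s^2 + s + 1.
Check for roots in GF(2): P(0) = 1; P(1) = 1.
No roots, so no linear factors.
Monic irreducibles of degree 2 over GF(2): s^2 + s + 1.
None of them divide P (all give nonzero remainder).
Monic irreducibles of degree 3 over GF(2): s^3 + s + 1, s^3 + s^2 + 1.
None of them divide P (all give nonzero remainder).
No irreducible factor of degree ≤ 3 exists, so P is irreducible over GF(2).

Yes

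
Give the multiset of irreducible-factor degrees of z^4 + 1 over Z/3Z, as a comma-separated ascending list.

Write g(z) = z^4 + 1.
Roots in Z/3Z: g(0) = 1; g(1) = 2; g(2) = 2.
Complete factorization: g(z) = (z^2 + z - 1)·(z^2 - z - 1).
Factor degrees with multiplicity: 2 + 2 = 4.

2, 2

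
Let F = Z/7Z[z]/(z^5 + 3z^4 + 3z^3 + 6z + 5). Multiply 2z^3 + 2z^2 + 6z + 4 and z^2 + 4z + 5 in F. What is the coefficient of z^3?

4

Multiply in Z/7Z[z]: (2z^3 + 2z^2 + 6z + 4)·(z^2 + 4z + 5) = 2z^5 + 3z^4 + 3z^3 + 3z^2 + 4z + 6.
Reduce using z^5 ≡ 4z^4 + 4z^3 + z + 2 (mod z^5 + 3z^4 + 3z^3 + 6z + 5).
Reduced: 4z^4 + 4z^3 + 3z^2 + 6z + 3.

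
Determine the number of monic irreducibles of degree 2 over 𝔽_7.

Gauss's count: N_{7}(2) = (1/2) Σ_{d|2} μ(2/d)·7^d.
Divisors of 2: 1, 2; μ(2/d) for each: -1, 1.
Σ = − 7^1 + 7^2 = 42.
N = 42/2 = 21.

21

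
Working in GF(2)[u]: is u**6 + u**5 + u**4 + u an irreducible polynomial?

Write m(u) = u**6 + u**5 + u**4 + u.
Check for roots in GF(2): m(0) = 0 → root; m(1) = 0 → root.
m(0) = 0, so (u) divides m(u); m is reducible.

No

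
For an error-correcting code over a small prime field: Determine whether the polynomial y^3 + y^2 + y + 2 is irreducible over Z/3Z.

Yes

Write h(y) = y^3 + y^2 + y + 2.
Check for roots in Z/3Z: h(0) = 2; h(1) = 2; h(2) = 1.
No roots. A degree-3 polynomial over a field with no linear factor is irreducible.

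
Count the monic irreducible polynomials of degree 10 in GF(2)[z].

x^(2^10) − x is the product of all monic irreducibles of degree dividing 10; Möbius inversion gives N = (1/10) Σ μ(10/d)·2^d.
Divisors of 10: 1, 2, 5, 10; μ(10/d) for each: 1, -1, -1, 1.
Σ = 2^1 − 2^2 − 2^5 + 2^10 = 990.
N = 990/10 = 99.

99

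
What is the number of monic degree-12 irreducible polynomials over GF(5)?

20343700

The number of monic irreducibles of degree 12 over GF(5) is (1/12)·Σ_{d∣12} μ(12/d) 5^d.
Divisors of 12: 1, 2, 3, 4, 6, 12; μ(12/d) for each: 0, 1, 0, -1, -1, 1.
Σ = 5^2 − 5^4 − 5^6 + 5^12 = 244124400.
N = 244124400/12 = 20343700.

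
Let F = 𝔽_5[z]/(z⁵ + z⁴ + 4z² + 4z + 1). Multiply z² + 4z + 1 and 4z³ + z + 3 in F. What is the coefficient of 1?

Multiply in 𝔽_5[z]: (z² + 4z + 1)·(4z³ + z + 3) = 4z⁵ + z⁴ + 2z² + 3z + 3.
Reduce using z⁵ ≡ 4z⁴ + z² + z + 4 (mod z⁵ + z⁴ + 4z² + 4z + 1).
Reduced: 2z⁴ + z² + 2z + 4.

4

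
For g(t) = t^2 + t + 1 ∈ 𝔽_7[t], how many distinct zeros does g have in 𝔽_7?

2

Evaluate at each of the 7 elements of 𝔽_7:
g(0) = 1; g(1) = 3; g(2) = 0 → root; g(3) = 6; g(4) = 0 → root; g(5) = 3; g(6) = 1.
Roots: {2, 4}.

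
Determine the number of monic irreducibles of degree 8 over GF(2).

The number of monic irreducibles of degree 8 over GF(2) is (1/8)·Σ_{d∣8} μ(8/d) 2^d.
Divisors of 8: 1, 2, 4, 8; μ(8/d) for each: 0, 0, -1, 1.
Σ = − 2^4 + 2^8 = 240.
N = 240/8 = 30.

30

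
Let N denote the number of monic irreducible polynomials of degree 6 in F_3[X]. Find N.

Gauss's count: N_{3}(6) = (1/6) Σ_{d|6} μ(6/d)·3^d.
Divisors of 6: 1, 2, 3, 6; μ(6/d) for each: 1, -1, -1, 1.
Σ = 3^1 − 3^2 − 3^3 + 3^6 = 696.
N = 696/6 = 116.

116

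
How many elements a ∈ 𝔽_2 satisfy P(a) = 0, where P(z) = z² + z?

2

Evaluate at each of the 2 elements of 𝔽_2:
P(0) = 0 → root; P(1) = 0 → root.
Roots: {0, 1}.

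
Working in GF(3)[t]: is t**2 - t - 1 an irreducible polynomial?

Write f(t) = t**2 - t - 1.
Check for roots in GF(3): f(0) = 2; f(1) = 2; f(2) = 1.
No roots. A degree-2 polynomial over a field with no linear factor is irreducible.

Yes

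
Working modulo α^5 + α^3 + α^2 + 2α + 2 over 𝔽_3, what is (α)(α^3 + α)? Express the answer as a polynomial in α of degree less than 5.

α^4 + α^2

Multiply in 𝔽_3[α]: (α)·(α^3 + α) = α^4 + α^2.
Reduced: α^4 + α^2.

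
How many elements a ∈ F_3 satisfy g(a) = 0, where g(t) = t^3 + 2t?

3

Evaluate at each of the 3 elements of F_3:
g(0) = 0 → root; g(1) = 0 → root; g(2) = 0 → root.
Roots: {0, 1, 2}.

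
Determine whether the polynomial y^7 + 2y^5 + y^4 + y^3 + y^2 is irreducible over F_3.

No

Write h(y) = y^7 + 2y^5 + y^4 + y^3 + y^2.
Check for roots in F_3: h(0) = 0 → root; h(1) = 0 → root; h(2) = 1.
h(0) = 0, so (y) divides h(y); h is reducible.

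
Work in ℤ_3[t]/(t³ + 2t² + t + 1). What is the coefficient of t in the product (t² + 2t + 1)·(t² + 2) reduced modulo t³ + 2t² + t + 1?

Multiply in ℤ_3[t]: (t² + 2t + 1)·(t² + 2) = t⁴ + 2t³ + t + 2.
Reduce using t³ ≡ t² + 2t + 2 (mod t³ + 2t² + t + 1).
Reduced: 2t² + 2.

0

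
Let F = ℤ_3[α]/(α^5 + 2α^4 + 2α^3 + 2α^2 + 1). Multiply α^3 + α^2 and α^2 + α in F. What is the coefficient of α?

Multiply in ℤ_3[α]: (α^3 + α^2)·(α^2 + α) = α^5 + 2α^4 + α^3.
Reduce using α^5 ≡ α^4 + α^3 + α^2 + 2 (mod α^5 + 2α^4 + 2α^3 + 2α^2 + 1).
Reduced: 2α^3 + α^2 + 2.

0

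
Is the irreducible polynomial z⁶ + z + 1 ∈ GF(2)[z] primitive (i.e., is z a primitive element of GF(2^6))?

Yes

Write f(z) = z⁶ + z + 1.
|GF(2^6)^×| = 2^6 − 1 = 63. Prime factorization: 63 = 3^2·7.
f is primitive ⇔ z has order 63 in GF(2)[z]/(f), i.e. z^(63/q) ≠ 1 for each prime q | 63.
z^(21) mod f = z⁵ + z⁴ + z³ + z + 1.
z^(9) mod f = z⁴ + z³.
None equal 1, so z has full order 63; f is primitive.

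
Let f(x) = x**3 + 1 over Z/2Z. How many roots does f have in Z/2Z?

1

Evaluate at each of the 2 elements of Z/2Z:
f(0) = 1; f(1) = 0 → root.
Roots: {1}.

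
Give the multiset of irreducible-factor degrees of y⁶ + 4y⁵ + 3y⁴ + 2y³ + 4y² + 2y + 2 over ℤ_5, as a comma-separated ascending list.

6

Write g(y) = y⁶ + 4y⁵ + 3y⁴ + 2y³ + 4y² + 2y + 2.
Roots in ℤ_5: g(0) = 2; g(1) = 3; g(2) = 3; g(3) = 2; g(4) = 2.
Complete factorization: g(y) = (y⁶ + 4y⁵ + 3y⁴ + 2y³ + 4y² + 2y + 2).
Factor degrees with multiplicity: 6 = 6.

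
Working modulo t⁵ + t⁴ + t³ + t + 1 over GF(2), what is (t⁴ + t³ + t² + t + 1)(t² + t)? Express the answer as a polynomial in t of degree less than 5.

t^3 + t^2 + t + 1

Multiply in GF(2)[t]: (t⁴ + t³ + t² + t + 1)·(t² + t) = t⁶ + t.
Reduce using t⁵ ≡ t⁴ + t³ + t + 1 (mod t⁵ + t⁴ + t³ + t + 1).
Reduced: t³ + t² + t + 1.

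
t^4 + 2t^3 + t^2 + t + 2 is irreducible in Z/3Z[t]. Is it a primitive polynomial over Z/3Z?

Yes

Write f(t) = t^4 + 2t^3 + t^2 + t + 2.
|GF(3^4)^×| = 3^4 − 1 = 80. Prime factorization: 80 = 2^4·5.
f is primitive ⇔ t has order 80 in GF(3)[t]/(f), i.e. t^(80/q) ≠ 1 for each prime q | 80.
t^(40) mod f = 2.
t^(16) mod f = t^3 + 1.
None equal 1, so t has full order 80; f is primitive.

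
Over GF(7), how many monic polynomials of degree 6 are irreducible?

The number of monic irreducibles of degree 6 over GF(7) is (1/6)·Σ_{d∣6} μ(6/d) 7^d.
Divisors of 6: 1, 2, 3, 6; μ(6/d) for each: 1, -1, -1, 1.
Σ = 7^1 − 7^2 − 7^3 + 7^6 = 117264.
N = 117264/6 = 19544.

19544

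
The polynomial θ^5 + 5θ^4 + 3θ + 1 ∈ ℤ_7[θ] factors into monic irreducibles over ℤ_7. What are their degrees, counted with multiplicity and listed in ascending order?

1, 1, 1, 2

Write h(θ) = θ^5 + 5θ^4 + 3θ + 1.
Linear factors from roots: (θ + 5), (θ + 4), (θ + 3).
Complete factorization: h(θ) = (θ + 3)·(θ + 4)·(θ + 5)·(θ^2 + 2).
Factor degrees with multiplicity: 1 + 1 + 1 + 2 = 5.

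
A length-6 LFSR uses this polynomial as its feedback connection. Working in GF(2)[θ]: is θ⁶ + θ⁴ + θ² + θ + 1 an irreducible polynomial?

Write m(θ) = θ⁶ + θ⁴ + θ² + θ + 1.
Check for roots in GF(2): m(0) = 1; m(1) = 1.
No roots, so no linear factors.
Monic irreducibles of degree 2 over GF(2): θ² + θ + 1.
None of them divide m (all give nonzero remainder).
Monic irreducibles of degree 3 over GF(2): θ³ + θ + 1, θ³ + θ² + 1.
None of them divide m (all give nonzero remainder).
No irreducible factor of degree ≤ 3 exists, so m is irreducible over GF(2).

Yes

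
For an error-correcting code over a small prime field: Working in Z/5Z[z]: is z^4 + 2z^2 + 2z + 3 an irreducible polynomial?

Yes

Write h(z) = z^4 + 2z^2 + 2z + 3.
Check for roots in Z/5Z: h(0) = 3; h(1) = 3; h(2) = 1; h(3) = 3; h(4) = 4.
No roots, so no linear factors.
Degree-2 irreducible divisors: test the 10 monic irreducibles of degree 2 over GF(5).
None of them divide h (all give nonzero remainder).
No irreducible factor of degree ≤ 2 exists, so h is irreducible over GF(5).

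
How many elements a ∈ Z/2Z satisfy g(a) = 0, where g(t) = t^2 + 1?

1

Evaluate at each of the 2 elements of Z/2Z:
g(0) = 1; g(1) = 0 → root.
Roots: {1}.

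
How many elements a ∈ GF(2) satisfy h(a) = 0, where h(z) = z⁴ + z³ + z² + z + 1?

Evaluate at each of the 2 elements of GF(2):
h(0) = 1; h(1) = 1.
No element is a root.

0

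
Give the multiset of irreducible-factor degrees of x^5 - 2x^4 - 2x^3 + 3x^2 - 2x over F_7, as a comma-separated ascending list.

Write f(x) = x^5 - 2x^4 - 2x^3 + 3x^2 - 2x.
Linear factors from roots: (x).
Complete factorization: f(x) = (x)·(x^2 + 2x - 2)·(x^2 + 3x + 1).
Factor degrees with multiplicity: 1 + 2 + 2 = 5.

1, 2, 2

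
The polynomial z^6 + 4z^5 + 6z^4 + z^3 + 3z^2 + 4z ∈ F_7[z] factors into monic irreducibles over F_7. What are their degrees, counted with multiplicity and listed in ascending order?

Write h(z) = z^6 + 4z^5 + 6z^4 + z^3 + 3z^2 + 4z.
Linear factors from roots: (z), (z + 3), (z + 2).
Complete factorization: h(z) = (z)·(z + 2)·(z + 3)·(z^3 + 6z^2 + 5z + 3).
Factor degrees with multiplicity: 1 + 1 + 1 + 3 = 6.

1, 1, 1, 3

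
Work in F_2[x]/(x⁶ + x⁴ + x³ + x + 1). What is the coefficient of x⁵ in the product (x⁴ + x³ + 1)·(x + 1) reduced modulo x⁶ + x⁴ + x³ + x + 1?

1

Multiply in F_2[x]: (x⁴ + x³ + 1)·(x + 1) = x⁵ + x³ + x + 1.
Reduced: x⁵ + x³ + x + 1.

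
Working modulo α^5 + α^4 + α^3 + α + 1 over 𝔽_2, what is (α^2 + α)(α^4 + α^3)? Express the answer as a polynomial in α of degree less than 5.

Multiply in 𝔽_2[α]: (α^2 + α)·(α^4 + α^3) = α^6 + α^4.
Reduce using α^5 ≡ α^4 + α^3 + α + 1 (mod α^5 + α^4 + α^3 + α + 1).
Reduced: α^4 + α^3 + α^2 + 1.

α^4 + α^3 + α^2 + 1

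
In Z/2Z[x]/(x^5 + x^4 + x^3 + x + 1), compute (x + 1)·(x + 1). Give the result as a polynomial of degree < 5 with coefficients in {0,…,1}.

Multiply in Z/2Z[x]: (x + 1)·(x + 1) = x^2 + 1.
Reduced: x^2 + 1.

x^2 + 1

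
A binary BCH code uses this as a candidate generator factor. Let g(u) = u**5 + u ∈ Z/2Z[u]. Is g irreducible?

Check for roots in Z/2Z: g(0) = 0 → root; g(1) = 0 → root.
g(0) = 0, so (u) divides g(u); g is reducible.

No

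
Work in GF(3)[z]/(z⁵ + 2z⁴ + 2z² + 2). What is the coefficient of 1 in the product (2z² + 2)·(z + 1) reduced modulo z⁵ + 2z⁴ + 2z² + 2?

Multiply in GF(3)[z]: (2z² + 2)·(z + 1) = 2z³ + 2z² + 2z + 2.
Reduced: 2z³ + 2z² + 2z + 2.

2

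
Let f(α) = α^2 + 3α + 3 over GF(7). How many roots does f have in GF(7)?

2

Evaluate at each of the 7 elements of GF(7):
f(0) = 3; f(1) = 0 → root; f(2) = 6; f(3) = 0 → root; f(4) = 3; f(5) = 1; f(6) = 1.
Roots: {1, 3}.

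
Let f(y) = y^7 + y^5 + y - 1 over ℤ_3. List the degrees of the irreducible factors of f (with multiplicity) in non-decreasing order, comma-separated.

Roots in ℤ_3: f(0) = 2; f(1) = 2; f(2) = 2.
Complete factorization: f(y) = (y^7 + y^5 + y - 1).
Factor degrees with multiplicity: 7 = 7.

7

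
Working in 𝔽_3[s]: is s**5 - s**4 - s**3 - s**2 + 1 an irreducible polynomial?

Yes

Write g(s) = s**5 - s**4 - s**3 - s**2 + 1.
Check for roots in 𝔽_3: g(0) = 1; g(1) = 2; g(2) = 2.
No roots, so no linear factors.
Monic irreducibles of degree 2 over GF(3): s**2 + 1, s**2 + s - 1, s**2 - s - 1.
None of them divide g (all give nonzero remainder).
No irreducible factor of degree ≤ 2 exists, so g is irreducible over GF(3).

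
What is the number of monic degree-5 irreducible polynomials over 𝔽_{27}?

2869776

The number of monic irreducibles of degree 5 over GF(27) is (1/5)·Σ_{d∣5} μ(5/d) 27^d.
Divisors of 5: 1, 5; μ(5/d) for each: -1, 1.
Σ = − 27^1 + 27^5 = 14348880.
N = 14348880/5 = 2869776.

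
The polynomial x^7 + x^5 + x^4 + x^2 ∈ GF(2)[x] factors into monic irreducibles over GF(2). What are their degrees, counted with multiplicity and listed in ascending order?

1, 1, 1, 1, 1, 2

Write f(x) = x^7 + x^5 + x^4 + x^2.
Roots in GF(2): f(0) = 0 → root; f(1) = 0 → root.
Linear factors from roots: (x), (x + 1).
Complete factorization: f(x) = (x)^2·(x + 1)^3·(x^2 + x + 1).
Factor degrees with multiplicity: 1 + 1 + 1 + 1 + 1 + 2 = 7.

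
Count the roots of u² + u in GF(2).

Write f(u) = u² + u.
Evaluate at each of the 2 elements of GF(2):
f(0) = 0 → root; f(1) = 0 → root.
Roots: {0, 1}.

2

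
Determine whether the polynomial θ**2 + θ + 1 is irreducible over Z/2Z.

Yes

Write g(θ) = θ**2 + θ + 1.
Check for roots in Z/2Z: g(0) = 1; g(1) = 1.
No roots. A degree-2 polynomial over a field with no linear factor is irreducible.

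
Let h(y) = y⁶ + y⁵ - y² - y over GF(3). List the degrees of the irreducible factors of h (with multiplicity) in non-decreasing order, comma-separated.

Roots in GF(3): h(0) = 0 → root; h(1) = 0 → root; h(2) = 0 → root.
Linear factors from roots: (y), (y - 1), (y + 1).
Complete factorization: h(y) = (y)·(y - 1)·(y + 1)^2·(y² + 1).
Factor degrees with multiplicity: 1 + 1 + 1 + 1 + 2 = 6.

1, 1, 1, 1, 2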